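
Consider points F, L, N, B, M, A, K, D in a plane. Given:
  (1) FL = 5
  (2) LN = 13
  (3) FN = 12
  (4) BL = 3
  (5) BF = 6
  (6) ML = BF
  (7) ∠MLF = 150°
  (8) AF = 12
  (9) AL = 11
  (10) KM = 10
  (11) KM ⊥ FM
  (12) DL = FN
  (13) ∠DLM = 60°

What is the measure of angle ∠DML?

From the given relations: ML = BF = 6; DL = FN = 12.
Step 1: By the law of cosines on triangle MLD: MD² = 6² + 12² − 2·6·12·cos(60°) = 108, so MD = 6·√3.
Step 2: By the inverse law of cosines on triangle DML: cos(∠DML) = ((6·√3)² + 6² − 12²) / (2·6·√3·6) = 0/124.71 = 0, so ∠DML = 90°.

Therefore, the measure of angle ∠DML = 90°.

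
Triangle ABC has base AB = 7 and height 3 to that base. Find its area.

A triangle's area is half the area of a rectangle with the same base and height.
Area = (1/2) * 7 * 3 = 21/2.

21/2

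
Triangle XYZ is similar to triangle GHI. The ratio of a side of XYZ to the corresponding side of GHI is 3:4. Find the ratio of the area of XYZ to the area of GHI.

Area ratio = (side ratio)^2 = (3/4)^2 = 9:16.

9:16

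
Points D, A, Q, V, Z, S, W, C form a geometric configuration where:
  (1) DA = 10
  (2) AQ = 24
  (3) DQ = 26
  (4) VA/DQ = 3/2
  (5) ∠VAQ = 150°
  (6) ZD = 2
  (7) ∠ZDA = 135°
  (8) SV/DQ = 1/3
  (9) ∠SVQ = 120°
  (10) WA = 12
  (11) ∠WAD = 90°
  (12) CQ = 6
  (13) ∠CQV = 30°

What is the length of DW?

Step 1: By the law of cosines on triangle DAW: DW² = 10² + 12² − 2·10·12·cos(90°) = 244, so DW = 2·√61.

Therefore, the length of DW = 2·√61.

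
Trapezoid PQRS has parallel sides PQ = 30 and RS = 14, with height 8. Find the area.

Area of a trapezoid = (base1 + base2) * height / 2
Area = (30 + 14) * 8 / 2
Area = 44 * 8 / 2
Area = 352 / 2
Area = 176

176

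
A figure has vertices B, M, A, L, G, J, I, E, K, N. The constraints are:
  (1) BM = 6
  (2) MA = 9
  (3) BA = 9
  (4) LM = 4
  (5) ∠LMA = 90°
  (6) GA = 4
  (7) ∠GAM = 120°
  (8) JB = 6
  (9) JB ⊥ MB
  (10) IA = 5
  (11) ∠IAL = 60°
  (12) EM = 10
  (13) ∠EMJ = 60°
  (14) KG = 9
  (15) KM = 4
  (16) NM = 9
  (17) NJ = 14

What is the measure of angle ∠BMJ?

Step 1: By the law of cosines on triangle MBJ: MJ² = 6² + 6² − 2·6·6·cos(90°) = 72, so MJ = 6·√2.
Step 2: By the inverse law of cosines on triangle BMJ: cos(∠BMJ) = (6² + (6·√2)² − 6²) / (2·6·6·√2) = 72/101.82 = 0.7071, so ∠BMJ = 45°.

Therefore, the measure of angle ∠BMJ = 45°.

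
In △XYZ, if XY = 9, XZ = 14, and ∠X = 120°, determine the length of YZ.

By the law of cosines: YZ^2 = XY^2 + XZ^2 - 2*XY*XZ*cos(X)
YZ^2 = 9^2 + 14^2 - 2*9*14*cos(120°)
YZ^2 = 81 + 196 - 252*(-1/2)
YZ^2 = 403
YZ = sqrt(403)

sqrt(403)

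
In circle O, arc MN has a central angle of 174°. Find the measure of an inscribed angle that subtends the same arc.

An inscribed angle intercepts an arc from a point on the circle, while the central angle intercepts the same arc from the center.
The inscribed angle is always half the central angle: 174° / 2 = 87°.

87°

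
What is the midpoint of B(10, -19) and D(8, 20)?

The midpoint is the average of the coordinates:
x: (10 + 8)/2 = 9
y: (-19 + 20)/2 = 1/2
Midpoint = (9, 1/2)

(9, 1/2)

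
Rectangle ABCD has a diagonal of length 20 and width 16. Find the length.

Using the Pythagorean theorem: d^2 = a^2 + b^2
b^2 = d^2 - a^2
b^2 = 400 - 256
b^2 = 144
b = sqrt(144) = 12

12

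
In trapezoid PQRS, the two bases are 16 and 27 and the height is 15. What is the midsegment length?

The midsegment of a trapezoid = (base1 + base2) / 2
midsegment = (16 + 27) / 2
midsegment = 43 / 2
midsegment = 43/2

43/2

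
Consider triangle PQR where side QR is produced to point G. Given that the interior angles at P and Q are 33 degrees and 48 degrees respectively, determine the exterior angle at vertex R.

By the exterior angle theorem, an exterior angle of a triangle equals the sum of the two remote interior angles.
Exterior angle = angle P + angle Q
Exterior angle = 33 + 48 = 81 degrees

81 degrees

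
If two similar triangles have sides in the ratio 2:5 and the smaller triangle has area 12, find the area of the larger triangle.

For similar figures, the area ratio equals the square of the side ratio.
Side ratio (the smaller triangle to the larger triangle) = 2:5, so area ratio = 2^2:5^2 = 4:25.
If the area of the smaller triangle is 12, then the area of the larger triangle = 12 * (25/4) = 75.

75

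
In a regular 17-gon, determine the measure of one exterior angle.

Each exterior angle of a regular n-gon is 360 / n.
For n = 17: 360 / 17 = 360/17 degrees.

360/17 degrees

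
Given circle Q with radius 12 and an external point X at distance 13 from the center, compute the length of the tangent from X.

tangent = √(d² - r²) = √(13² - 12²) = √(169 - 144) = √25 = 5

5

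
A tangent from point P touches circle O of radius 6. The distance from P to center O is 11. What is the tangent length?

Let T be the point of tangency. Then OT ⊥ PT (radius ⊥ tangent).
In right triangle OTP: OP² = OT² + PT²
11² = 6² + PT²
PT² = 85, PT = sqrt(85)

sqrt(85)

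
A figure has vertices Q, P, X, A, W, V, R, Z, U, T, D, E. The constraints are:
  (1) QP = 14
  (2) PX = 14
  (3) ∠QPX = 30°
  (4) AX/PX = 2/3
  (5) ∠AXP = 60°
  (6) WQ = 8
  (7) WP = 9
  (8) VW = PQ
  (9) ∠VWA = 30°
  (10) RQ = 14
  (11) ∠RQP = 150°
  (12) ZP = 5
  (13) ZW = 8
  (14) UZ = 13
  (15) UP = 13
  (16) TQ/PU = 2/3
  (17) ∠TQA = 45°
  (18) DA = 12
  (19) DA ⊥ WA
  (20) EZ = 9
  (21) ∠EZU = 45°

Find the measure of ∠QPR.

Step 1: By the law of cosines on triangle PQR: PR² = 14² + 14² − 2·14·14·cos(150°) = 731.48, so PR ≈ 27.05.
Step 2: By the inverse law of cosines on triangle QPR: cos(∠QPR) = (14² + 27.05² − 14²) / (2·14·27.05) = 731.48/757.29 = 0.9659, so ∠QPR = 15°.

Therefore, the measure of angle ∠QPR = 15°.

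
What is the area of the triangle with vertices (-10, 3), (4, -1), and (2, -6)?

Shoelace: Area = (1/2)|-10(-1--6) + 4(-6-3) + 2(3--1)| = (1/2)(78) = 39

39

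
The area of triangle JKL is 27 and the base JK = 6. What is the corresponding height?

Area = (1/2) * base * height
height = 2 * Area / base
height = 2 * 27 / 6
height = 54 / 6
height = 9

9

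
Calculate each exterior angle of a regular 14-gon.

Each exterior angle of a regular n-gon is 360 / n.
For n = 14: 360 / 14 = 180/7 degrees.

180/7 degrees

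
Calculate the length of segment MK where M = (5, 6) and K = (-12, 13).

d = sqrt((-17)^2 + (7)^2) = sqrt(338) = 13*sqrt(2)

13*sqrt(2)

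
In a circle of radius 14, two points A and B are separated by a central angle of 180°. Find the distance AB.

Chord length = 2r sin(θ/2)
= 2 × 14 × sin(180°/2)
= 2 × 14 × sin(90°)
= 28

28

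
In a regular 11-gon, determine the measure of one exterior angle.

Each exterior angle of a regular n-gon is 360 / n.
For n = 11: 360 / 11 = 360/11 degrees.

360/11 degrees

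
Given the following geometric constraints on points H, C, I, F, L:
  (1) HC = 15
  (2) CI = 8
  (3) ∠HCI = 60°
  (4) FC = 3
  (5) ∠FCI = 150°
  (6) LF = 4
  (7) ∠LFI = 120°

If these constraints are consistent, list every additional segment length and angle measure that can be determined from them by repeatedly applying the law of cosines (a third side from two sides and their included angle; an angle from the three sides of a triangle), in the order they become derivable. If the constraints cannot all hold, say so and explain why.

The constraints are consistent. Derivable facts, in order:
After 1 step:
- HI = 13
- IF ≈ 10.7
After 2 steps:
- IL ≈ 13.17
- ∠CFI = 21.94°
- ∠CHI = 32.2°
- ∠CIF = 8.06°
- ∠CIH = 87.8°
After 3 steps:
- ∠FIL = 15.25°
- ∠FLI = 44.75°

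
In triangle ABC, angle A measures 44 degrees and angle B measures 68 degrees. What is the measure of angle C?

By the triangle angle sum property, the three interior angles of any triangle add up to 180°.
We know angle A = 44° and angle B = 68°, so their sum is 112°.
Therefore angle C = 180° - 112° = 68°.

68 degrees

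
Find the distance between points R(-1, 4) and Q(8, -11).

The horizontal distance is |8 - -1| = 9 and the vertical distance is |-11 - 4| = 15.
By the Pythagorean theorem, d = sqrt(9^2 + 15^2) = sqrt(306) = 3*sqrt(34).

3*sqrt(34)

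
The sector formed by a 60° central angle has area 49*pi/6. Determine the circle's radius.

Sector area A = πr² × θ/360, so r² = 360A / (πθ).
r² = 360 × 49*pi/6 / (π × 60)
r² = 49
r = 7

7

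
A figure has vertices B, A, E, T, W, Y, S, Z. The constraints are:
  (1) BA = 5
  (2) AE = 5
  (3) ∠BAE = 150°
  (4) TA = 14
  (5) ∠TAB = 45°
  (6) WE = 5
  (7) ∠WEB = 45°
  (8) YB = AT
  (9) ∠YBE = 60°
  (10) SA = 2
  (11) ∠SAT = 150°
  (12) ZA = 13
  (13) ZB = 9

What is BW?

Step 1: By the law of cosines on triangle BAE: BE² = 5² + 5² − 2·5·5·cos(150°) = 93.3, so BE ≈ 9.66.
Step 2: By the law of cosines on triangle BEW: BW² = 9.66² + 5² − 2·9.66·5·cos(45°) = 50, so BW = 5·√2.

Therefore, the length of BW = 5·√2.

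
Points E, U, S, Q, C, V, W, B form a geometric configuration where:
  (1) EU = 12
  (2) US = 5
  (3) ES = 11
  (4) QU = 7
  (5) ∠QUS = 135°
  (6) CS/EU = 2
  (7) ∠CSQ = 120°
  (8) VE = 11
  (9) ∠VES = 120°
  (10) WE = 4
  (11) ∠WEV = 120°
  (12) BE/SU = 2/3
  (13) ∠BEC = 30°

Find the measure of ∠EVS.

Step 1: By the law of cosines on triangle VES: VS² = 11² + 11² − 2·11·11·cos(120°) = 363, so VS = 11·√3.
Step 2: By the inverse law of cosines on triangle EVS: cos(∠EVS) = (11² + (11·√3)² − 11²) / (2·11·11·√3) = 363/419.16 = 0.866, so ∠EVS = 30°.

Therefore, the measure of angle ∠EVS = 30°.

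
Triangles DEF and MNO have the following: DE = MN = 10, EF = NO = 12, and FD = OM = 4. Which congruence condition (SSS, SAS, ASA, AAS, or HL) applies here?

The given information provides:
DE = MN = 10, EF = NO = 12, and FD = OM = 4
This matches the SSS congruence theorem.
All three pairs of corresponding sides are equal (Side-Side-Side).

SSS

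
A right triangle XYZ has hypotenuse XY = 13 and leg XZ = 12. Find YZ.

By the Pythagorean theorem: YZ^2 = XY^2 - XZ^2
YZ^2 = 13^2 - 12^2 = 169 - 144 = 25
YZ = sqrt(25) = 5

5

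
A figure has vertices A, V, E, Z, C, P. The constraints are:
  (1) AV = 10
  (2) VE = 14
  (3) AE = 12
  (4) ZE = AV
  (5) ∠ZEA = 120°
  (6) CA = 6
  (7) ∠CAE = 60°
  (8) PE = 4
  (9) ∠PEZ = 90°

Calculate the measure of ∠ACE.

Step 1: By the law of cosines on triangle CAE: CE² = 6² + 12² − 2·6·12·cos(60°) = 108, so CE = 6·√3.
Step 2: By the inverse law of cosines on triangle ACE: cos(∠ACE) = (6² + (6·√3)² − 12²) / (2·6·6·√3) = 0/124.71 = 0, so ∠ACE = 90°.

Therefore, the measure of angle ∠ACE = 90°.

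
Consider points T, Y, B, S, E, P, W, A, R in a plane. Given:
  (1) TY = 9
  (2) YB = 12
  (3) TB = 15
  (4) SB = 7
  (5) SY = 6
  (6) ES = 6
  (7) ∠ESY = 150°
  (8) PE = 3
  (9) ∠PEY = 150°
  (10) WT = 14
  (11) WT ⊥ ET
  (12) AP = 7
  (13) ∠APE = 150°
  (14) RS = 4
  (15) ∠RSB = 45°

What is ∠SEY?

Step 1: By the law of cosines on triangle ESY: EY² = 6² + 6² − 2·6·6·cos(150°) = 134.35, so EY ≈ 11.59.
Step 2: By the inverse law of cosines on triangle SEY: cos(∠SEY) = (6² + 11.59² − 6²) / (2·6·11.59) = 134.35/139.09 = 0.9659, so ∠SEY = 15°.

Therefore, the measure of angle ∠SEY = 15°.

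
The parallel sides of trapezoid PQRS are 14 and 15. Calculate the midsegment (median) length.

midsegment = (14 + 15) / 2 = 29 / 2 = 29/2

29/2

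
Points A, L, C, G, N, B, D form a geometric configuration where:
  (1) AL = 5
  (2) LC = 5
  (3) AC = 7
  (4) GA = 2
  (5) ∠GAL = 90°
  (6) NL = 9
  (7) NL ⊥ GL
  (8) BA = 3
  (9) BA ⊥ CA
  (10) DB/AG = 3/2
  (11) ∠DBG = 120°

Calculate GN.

Step 1: By the law of cosines on triangle LAG: LG² = 5² + 2² − 2·5·2·cos(90°) = 29, so LG = √29.
Step 2: By the law of cosines on triangle GLN: GN² = √29² + 9² − 2·√29·9·cos(90°) = 110, so GN = √110.

Therefore, the length of GN = √110.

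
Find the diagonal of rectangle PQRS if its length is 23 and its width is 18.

A rectangle's diagonal splits it into two right triangles, with the diagonal as the hypotenuse.
By the Pythagorean theorem, d^2 = 23^2 + 18^2 = 853.
Therefore d = sqrt(853).

sqrt(853)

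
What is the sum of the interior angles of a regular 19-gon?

The sum of interior angles of an n-sided polygon is (n - 2) * 180.
For n = 19: (19 - 2) * 180 = 17 * 180 = 3060 degrees.

3060 degrees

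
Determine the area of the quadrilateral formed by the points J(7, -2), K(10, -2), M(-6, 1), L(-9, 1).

Using the Shoelace formula for a quadrilateral (vertices in order):
Area = (1/2)|sum of (x_i * y_(i+1) - x_(i+1) * y_i)|
Terms: (7*-2 - 10*-2) = 6, (10*1 - -6*-2) = -2, (-6*1 - -9*1) = 3, (-9*-2 - 7*1) = 11
Sum = 18
Area = (1/2)(18) = 9

9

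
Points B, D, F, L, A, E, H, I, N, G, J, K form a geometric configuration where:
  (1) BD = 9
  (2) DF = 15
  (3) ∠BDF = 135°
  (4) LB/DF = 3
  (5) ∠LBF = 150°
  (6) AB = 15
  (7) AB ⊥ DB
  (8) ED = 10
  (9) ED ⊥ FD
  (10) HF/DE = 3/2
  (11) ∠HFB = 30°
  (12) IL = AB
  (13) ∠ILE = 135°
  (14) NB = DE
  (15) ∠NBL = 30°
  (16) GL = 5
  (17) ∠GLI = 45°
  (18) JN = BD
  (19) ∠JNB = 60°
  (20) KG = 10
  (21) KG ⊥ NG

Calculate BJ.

From the given relations: NB = DE = 10; JN = BD = 9.
Step 1: By the law of cosines on triangle BNJ: BJ² = 10² + 9² − 2·10·9·cos(60°) = 91, so BJ = √91.

Therefore, the length of BJ = √91.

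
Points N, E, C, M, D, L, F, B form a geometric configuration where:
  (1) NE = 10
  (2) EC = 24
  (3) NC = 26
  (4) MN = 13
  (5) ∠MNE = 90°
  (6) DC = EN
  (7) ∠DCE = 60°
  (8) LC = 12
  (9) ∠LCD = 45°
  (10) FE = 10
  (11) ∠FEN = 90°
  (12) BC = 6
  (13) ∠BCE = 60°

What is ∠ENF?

Step 1: By the law of cosines on triangle NEF: NF² = 10² + 10² − 2·10·10·cos(90°) = 200, so NF = 10·√2.
Step 2: By the inverse law of cosines on triangle ENF: cos(∠ENF) = (10² + (10·√2)² − 10²) / (2·10·10·√2) = 200/282.84 = 0.7071, so ∠ENF = 45°.

Therefore, the measure of angle ∠ENF = 45°.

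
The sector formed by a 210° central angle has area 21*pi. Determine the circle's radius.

The sector covers 210°/360° = 7/12 of the full circle.
Full circle area = 21*pi / 7/12 = 36*pi.
Since full area = πr², we get r² = 36*pi/π = 36, so r = 6.

6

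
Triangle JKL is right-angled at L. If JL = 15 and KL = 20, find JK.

In a right triangle, the square of the hypotenuse equals the sum of the squares of the two legs.
The legs are 15 and 20, so the hypotenuse = sqrt(225 + 400) = sqrt(625) = 25.

25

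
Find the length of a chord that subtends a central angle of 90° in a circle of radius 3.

Drop a perpendicular from the center to the chord, bisecting both the chord and the central angle.
Each half-chord = r sin(θ/2) = 3 sin(45°).
The full chord = 2 × 3 × sin(45°) = 3*sqrt(2).

3*sqrt(2)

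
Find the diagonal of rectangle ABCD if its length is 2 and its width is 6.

Using the Pythagorean theorem:
d² = 2² + 6² = 4 + 36 = 40
d = sqrt(40) = 2*sqrt(10)

2*sqrt(10)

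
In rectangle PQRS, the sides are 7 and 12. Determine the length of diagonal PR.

d = sqrt(7^2 + 12^2) = sqrt(193)

sqrt(193)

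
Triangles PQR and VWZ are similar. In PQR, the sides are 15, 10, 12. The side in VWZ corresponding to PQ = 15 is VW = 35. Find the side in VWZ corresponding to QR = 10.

Since the triangles are similar, the ratio of corresponding sides is constant.
Scale factor k = VW / PQ = 35 / 15 = 7/3
WZ = k * QR = 7/3 * 10 = 70/3

70/3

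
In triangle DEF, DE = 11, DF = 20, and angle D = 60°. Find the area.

Area = (1/2) * DE * DF * sin(D)
Area = (1/2) * 11 * 20 * sin(60°)
Area = (1/2) * 11 * 20 * sqrt(3)/2
Area = 55*sqrt(3)

55*sqrt(3)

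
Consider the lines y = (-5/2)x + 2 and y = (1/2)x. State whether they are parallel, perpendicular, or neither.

Slope of line 1: m1 = -5/2
Slope of line 2: m2 = 1/2
For parallel lines we need equal slopes: -5/2 != 1/2.
For perpendicular lines we need m1*m2 = -1: (-5/2)(1/2) = -5/4 != -1.
Since neither condition holds, the lines are neither parallel nor perpendicular.

Neither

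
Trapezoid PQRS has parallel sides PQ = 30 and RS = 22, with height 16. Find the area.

Area = (30 + 22) * 16 / 2 = 832 / 2 = 416

416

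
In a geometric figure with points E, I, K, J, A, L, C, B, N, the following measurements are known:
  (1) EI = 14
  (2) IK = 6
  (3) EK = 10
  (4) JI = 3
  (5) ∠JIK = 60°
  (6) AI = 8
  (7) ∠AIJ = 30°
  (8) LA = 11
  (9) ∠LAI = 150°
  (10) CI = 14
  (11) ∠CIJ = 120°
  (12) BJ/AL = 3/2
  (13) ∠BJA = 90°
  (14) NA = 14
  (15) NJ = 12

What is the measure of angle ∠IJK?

Step 1: By the law of cosines on triangle JIK: JK² = 3² + 6² − 2·3·6·cos(60°) = 27, so JK = 3·√3.
Step 2: By the inverse law of cosines on triangle IJK: cos(∠IJK) = (3² + (3·√3)² − 6²) / (2·3·3·√3) = 0/31.18 = 0, so ∠IJK = 90°.

Therefore, the measure of angle ∠IJK = 90°.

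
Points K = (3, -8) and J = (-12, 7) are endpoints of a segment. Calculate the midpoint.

M = ((x₁ + x₂)/2, (y₁ + y₂)/2)
= ((3 + -12)/2, (-8 + 7)/2)
= (-9/2, -1/2) = (-9/2, -1/2)

(-9/2, -1/2)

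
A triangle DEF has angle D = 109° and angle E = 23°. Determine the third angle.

The interior angles sum to 180°: angle F = 180 - 109 - 23 = 48°.
The triangle is obtuse (angles 109°, 23°, 48°).

48 degrees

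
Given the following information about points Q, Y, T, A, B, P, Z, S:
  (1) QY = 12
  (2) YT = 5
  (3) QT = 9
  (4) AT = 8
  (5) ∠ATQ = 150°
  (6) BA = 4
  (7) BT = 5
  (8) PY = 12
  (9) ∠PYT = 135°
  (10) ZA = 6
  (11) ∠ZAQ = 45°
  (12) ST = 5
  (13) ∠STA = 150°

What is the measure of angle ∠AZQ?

Step 1: By the law of cosines on triangle QTA: QA² = 9² + 8² − 2·9·8·cos(150°) = 269.71, so QA ≈ 16.42.
Step 2: By the law of cosines on triangle ZAQ: ZQ² = 6² + 16.42² − 2·6·16.42·cos(45°) = 166.36, so ZQ ≈ 12.9.
Step 3: By the inverse law of cosines on triangle AZQ: cos(∠AZQ) = (6² + 12.9² − 16.42²) / (2·6·12.9) = -67.35/154.77 = -0.4352, so ∠AZQ = 115.8°.

Therefore, the measure of angle ∠AZQ = 115.8°.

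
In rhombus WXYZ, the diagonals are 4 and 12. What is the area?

The diagonals of a rhombus divide it into four right triangles.
Each triangle has legs 4/ 2 = 2 and 12/2 = 6, so each has area (1/2)*2*6 = 6.
Four such triangles give total area = (d1 * d2) / 2 = 24.

24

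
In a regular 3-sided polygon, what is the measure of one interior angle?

Each interior angle of a regular n-gon is (n - 2) * 180 / n.
For n = 3: (3 - 2) * 180 / 3 = 180/3 = 60 degrees.

60 degrees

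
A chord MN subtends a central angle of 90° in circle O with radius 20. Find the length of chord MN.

Chord length = 2r sin(θ/2)
= 2 × 20 × sin(90°/2)
= 2 × 20 × sin(45°)
= 20*sqrt(2)

20*sqrt(2)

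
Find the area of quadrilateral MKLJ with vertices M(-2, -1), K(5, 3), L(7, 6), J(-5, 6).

Using the Shoelace formula for a quadrilateral (vertices in order):
Area = (1/2)|sum of (x_i * y_(i+1) - x_(i+1) * y_i)|
Terms: (-2*3 - 5*-1) = -1, (5*6 - 7*3) = 9, (7*6 - -5*6) = 72, (-5*-1 - -2*6) = 17
Sum = 97
Area = (1/2)(97) = 97/2

97/2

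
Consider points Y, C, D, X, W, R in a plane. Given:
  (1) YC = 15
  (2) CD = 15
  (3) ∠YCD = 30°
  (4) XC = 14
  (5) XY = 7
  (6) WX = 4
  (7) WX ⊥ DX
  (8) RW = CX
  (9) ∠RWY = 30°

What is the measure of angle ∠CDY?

Step 1: By the law of cosines on triangle DCY: DY² = 15² + 15² − 2·15·15·cos(30°) = 60.29, so DY ≈ 7.76.
Step 2: By the inverse law of cosines on triangle CDY: cos(∠CDY) = (15² + 7.76² − 15²) / (2·15·7.76) = 60.29/232.94 = 0.2588, so ∠CDY = 75°.

Therefore, the measure of angle ∠CDY = 75°.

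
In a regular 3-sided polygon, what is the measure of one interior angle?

Each interior angle of a regular n-gon is (n - 2) * 180 / n.
For n = 3: (3 - 2) * 180 / 3 = 180/3 = 60 degrees.

60 degrees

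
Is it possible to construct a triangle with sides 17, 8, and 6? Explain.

The longest side is 17. The other two sides sum to 6 + 8 = 14.
Since 14 ≤ 17, the two shorter sides cannot reach around to close the triangle.

No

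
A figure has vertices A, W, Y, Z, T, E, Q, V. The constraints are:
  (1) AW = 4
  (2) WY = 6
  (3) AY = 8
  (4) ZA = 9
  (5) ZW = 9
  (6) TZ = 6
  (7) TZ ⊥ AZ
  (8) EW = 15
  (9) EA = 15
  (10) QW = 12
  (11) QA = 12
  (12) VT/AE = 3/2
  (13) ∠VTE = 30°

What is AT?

Step 1: By the law of cosines on triangle AZT: AT² = 9² + 6² − 2·9·6·cos(90°) = 117, so AT = 3·√13.

Therefore, the length of AT = 3·√13.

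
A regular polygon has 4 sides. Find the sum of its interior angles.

The sum of interior angles of an n-sided polygon is (n - 2) * 180.
For n = 4: (4 - 2) * 180 = 2 * 180 = 360 degrees.

360 degrees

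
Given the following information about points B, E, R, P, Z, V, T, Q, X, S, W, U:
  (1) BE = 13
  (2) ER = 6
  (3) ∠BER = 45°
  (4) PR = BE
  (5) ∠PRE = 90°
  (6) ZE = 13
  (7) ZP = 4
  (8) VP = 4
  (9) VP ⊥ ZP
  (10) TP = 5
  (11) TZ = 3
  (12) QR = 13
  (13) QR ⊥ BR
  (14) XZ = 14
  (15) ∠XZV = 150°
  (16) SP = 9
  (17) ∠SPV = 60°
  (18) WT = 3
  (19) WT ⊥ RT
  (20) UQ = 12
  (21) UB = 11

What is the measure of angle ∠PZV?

Step 1: By the law of cosines on triangle ZPV: ZV² = 4² + 4² − 2·4·4·cos(90°) = 32, so ZV = 4·√2.
Step 2: By the inverse law of cosines on triangle PZV: cos(∠PZV) = (4² + (4·√2)² − 4²) / (2·4·4·√2) = 32/45.25 = 0.7071, so ∠PZV = 45°.

Therefore, the measure of angle ∠PZV = 45°.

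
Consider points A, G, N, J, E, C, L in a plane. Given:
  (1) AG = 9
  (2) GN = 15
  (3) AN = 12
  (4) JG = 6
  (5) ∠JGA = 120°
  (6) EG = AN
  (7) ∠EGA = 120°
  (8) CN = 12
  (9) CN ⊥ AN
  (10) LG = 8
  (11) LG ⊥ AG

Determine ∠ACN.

Step 1: By the law of cosines on triangle CNA: CA² = 12² + 12² − 2·12·12·cos(90°) = 288, so CA = 12·√2.
Step 2: By the inverse law of cosines on triangle ACN: cos(∠ACN) = ((12·√2)² + 12² − 12²) / (2·12·√2·12) = 288/407.29 = 0.7071, so ∠ACN = 45°.

Therefore, the measure of angle ∠ACN = 45°.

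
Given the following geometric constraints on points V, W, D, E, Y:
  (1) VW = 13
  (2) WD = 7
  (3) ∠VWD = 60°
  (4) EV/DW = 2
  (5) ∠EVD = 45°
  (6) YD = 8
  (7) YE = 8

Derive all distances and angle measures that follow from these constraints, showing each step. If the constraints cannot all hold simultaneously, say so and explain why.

The constraints are consistent.

From the given relations:
  EV = 2·DW = 2·7 = 14

Step 1: From VW = 13, WD = 7, and ∠VWD = 60°, by the law of cosines:
  VD² = VW² + WD² - 2·VW·WD·cos(60°) = 169 + 49 - 91 = 127
  VD = √127

Step 2: From DV = √127, VE = 14, and ∠DVE = 45°, by the law of cosines:
  DE² = DV² + VE² - 2·DV·VE·cos(45°) = 127 + 196 - 223.1 = 99.88
  DE ≈ 9.99

Step 3: From VD = √127, VW = 13, DW = 7, by the inverse law of cosines:
  cos(∠DVW) = (VD² + VW² - DW²) / (2·VD·VW)
  ∠DVW = 32.54°

Step 4: From DV = √127, DW = 7, VW = 13, by the inverse law of cosines:
  cos(∠VDW) = (DV² + DW² - VW²) / (2·DV·DW)
  ∠VDW = 87.46°

Step 5: From DE = 9.99, DV = √127, EV = 14, by the inverse law of cosines:
  cos(∠EDV) = (DE² + DV² - EV²) / (2·DE·DV)
  ∠EDV = 82.12°

Step 6: From DE = 9.99, DY = 8, EY = 8, by the inverse law of cosines:
  cos(∠EDY) = (DE² + DY² - EY²) / (2·DE·DY)
  ∠EDY = 51.35°

Step 7: From ED = 9.99, EV = 14, DV = √127, by the inverse law of cosines:
  cos(∠DEV) = (ED² + EV² - DV²) / (2·ED·EV)
  ∠DEV = 52.88°

Step 8: From ED = 9.99, EY = 8, DY = 8, by the inverse law of cosines:
  cos(∠DEY) = (ED² + EY² - DY²) / (2·ED·EY)
  ∠DEY = 51.35°

Step 9: From YD = 8, YE = 8, DE = 9.99, by the inverse law of cosines:
  cos(∠DYE) = (YD² + YE² - DE²) / (2·YD·YE)
  ∠DYE = 77.31°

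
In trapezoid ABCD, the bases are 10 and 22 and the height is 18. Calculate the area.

Area = (10 + 22) * 18 / 2 = 576 / 2 = 288

288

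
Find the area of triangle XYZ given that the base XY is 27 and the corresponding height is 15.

Area = (1/2)(27)(15) = 405/2

405/2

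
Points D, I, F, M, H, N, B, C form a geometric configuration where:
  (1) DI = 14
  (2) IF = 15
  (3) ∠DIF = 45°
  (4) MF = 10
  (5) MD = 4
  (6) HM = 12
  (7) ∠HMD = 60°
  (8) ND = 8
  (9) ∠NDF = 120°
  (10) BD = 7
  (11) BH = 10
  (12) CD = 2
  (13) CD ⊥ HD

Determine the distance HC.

Step 1: By the law of cosines on triangle DMH: DH² = 4² + 12² − 2·4·12·cos(60°) = 112, so DH = 4·√7.
Step 2: By the law of cosines on triangle HDC: HC² = (4·√7)² + 2² − 2·4·√7·2·cos(90°) = 116, so HC = 2·√29.

Therefore, the length of HC = 2·√29.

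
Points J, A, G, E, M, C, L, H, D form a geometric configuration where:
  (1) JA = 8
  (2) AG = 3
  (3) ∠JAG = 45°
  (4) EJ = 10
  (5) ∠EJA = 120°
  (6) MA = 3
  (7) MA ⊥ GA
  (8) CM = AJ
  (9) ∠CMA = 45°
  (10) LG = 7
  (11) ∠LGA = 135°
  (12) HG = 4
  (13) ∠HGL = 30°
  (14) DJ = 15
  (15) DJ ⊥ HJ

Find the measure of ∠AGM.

Step 1: By the law of cosines on triangle GAM: GM² = 3² + 3² − 2·3·3·cos(90°) = 18, so GM = 3·√2.
Step 2: By the inverse law of cosines on triangle AGM: cos(∠AGM) = (3² + (3·√2)² − 3²) / (2·3·3·√2) = 18/25.46 = 0.7071, so ∠AGM = 45°.

Therefore, the measure of angle ∠AGM = 45°.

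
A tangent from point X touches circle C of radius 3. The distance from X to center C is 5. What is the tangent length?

Let T be the point of tangency. Then CT ⊥ XT (radius ⊥ tangent).
In right triangle CTX: CX² = CT² + XT²
5² = 3² + XT²
XT² = 16, XT = 4

4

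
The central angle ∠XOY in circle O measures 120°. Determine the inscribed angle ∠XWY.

An inscribed angle intercepts an arc from a point on the circle, while the central angle intercepts the same arc from the center.
The inscribed angle is always half the central angle: 120° / 2 = 60°.

60°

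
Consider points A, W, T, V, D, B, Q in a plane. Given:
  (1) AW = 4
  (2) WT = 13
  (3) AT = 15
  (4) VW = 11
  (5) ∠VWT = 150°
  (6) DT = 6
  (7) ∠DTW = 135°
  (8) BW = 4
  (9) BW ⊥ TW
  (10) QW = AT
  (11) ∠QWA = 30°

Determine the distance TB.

Step 1: By the law of cosines on triangle TWB: TB² = 13² + 4² − 2·13·4·cos(90°) = 185, so TB = √185.

Therefore, the length of TB = √185.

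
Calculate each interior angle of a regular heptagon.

Each interior angle of a regular n-gon is (n - 2) * 180 / n.
For n = 7: (7 - 2) * 180 / 7 = 900/7 = 900/7 degrees.

900/7 degrees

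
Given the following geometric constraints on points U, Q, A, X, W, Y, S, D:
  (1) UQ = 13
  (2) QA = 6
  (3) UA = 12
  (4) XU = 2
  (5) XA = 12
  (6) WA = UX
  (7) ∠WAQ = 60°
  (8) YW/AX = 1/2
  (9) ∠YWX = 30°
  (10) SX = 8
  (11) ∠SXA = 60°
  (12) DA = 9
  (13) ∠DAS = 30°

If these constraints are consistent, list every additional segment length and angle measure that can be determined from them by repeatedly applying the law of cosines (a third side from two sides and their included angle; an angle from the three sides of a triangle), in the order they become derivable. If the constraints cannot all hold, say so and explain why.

The constraints are consistent. Derivable facts, in order:
After 1 step:
- AS = 4·√7
- QW = 2·√7
- ∠AQU = 66.98°
- ∠AUQ = 27.4°
- ∠AUX = 85.22°
- ∠AXU = 85.22°
- ∠QAU = 85.62°
- ∠UAX = 9.56°
After 2 steps:
- SD ≈ 5.29
- ∠AQW = 19.11°
- ∠ASX = 79.11°
- ∠AWQ = 100.89°
- ∠SAX = 40.89°
After 3 steps:
- ∠ADS = 91.79°
- ∠ASD = 58.21°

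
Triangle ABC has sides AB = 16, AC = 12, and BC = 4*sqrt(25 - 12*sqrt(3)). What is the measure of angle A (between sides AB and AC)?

When all three sides of a triangle are known, the law of cosines can be rearranged to find any angle.
cos(C) = (a² + b² - c²) / (2ab) gives cos(A) = sqrt(3)/2.
Taking the inverse cosine: A = 30°.

30°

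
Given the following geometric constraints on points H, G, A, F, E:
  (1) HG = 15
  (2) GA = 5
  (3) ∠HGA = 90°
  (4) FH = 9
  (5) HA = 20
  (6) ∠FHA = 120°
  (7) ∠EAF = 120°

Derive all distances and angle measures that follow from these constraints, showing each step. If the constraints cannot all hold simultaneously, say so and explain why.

These constraints are not satisfiable: (1), (2) and (3) already determine HA: by the law of cosines HA² = 15² + 5² − 2·15·5·cos(90°) = 250, so HA = 5·√10, which contradicts (5) HA = 20. No planar figure meets all of them, so nothing further can be derived.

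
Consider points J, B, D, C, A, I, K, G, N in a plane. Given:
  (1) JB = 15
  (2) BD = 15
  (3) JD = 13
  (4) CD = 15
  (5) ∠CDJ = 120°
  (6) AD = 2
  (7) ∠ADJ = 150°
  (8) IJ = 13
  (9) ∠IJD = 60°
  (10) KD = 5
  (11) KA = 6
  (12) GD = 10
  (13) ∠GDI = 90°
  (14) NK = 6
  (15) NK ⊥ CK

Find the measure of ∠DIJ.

Step 1: By the law of cosines on triangle IJD: ID² = 13² + 13² − 2·13·13·cos(60°) = 169, so ID = 13.
Step 2: By the inverse law of cosines on triangle DIJ: cos(∠DIJ) = (13² + 13² − 13²) / (2·13·13) = 169/338 = 0.5, so ∠DIJ = 60°.

Therefore, the measure of angle ∠DIJ = 60°.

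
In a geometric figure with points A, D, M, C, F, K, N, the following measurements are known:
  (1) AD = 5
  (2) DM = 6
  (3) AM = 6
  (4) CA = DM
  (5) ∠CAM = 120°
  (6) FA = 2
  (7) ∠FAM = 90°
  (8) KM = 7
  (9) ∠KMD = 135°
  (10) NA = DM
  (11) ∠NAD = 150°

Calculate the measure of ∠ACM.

From the given relations: CA = DM = 6.
Step 1: By the law of cosines on triangle CAM: CM² = 6² + 6² − 2·6·6·cos(120°) = 108, so CM = 6·√3.
Step 2: By the inverse law of cosines on triangle ACM: cos(∠ACM) = (6² + (6·√3)² − 6²) / (2·6·6·√3) = 108/124.71 = 0.866, so ∠ACM = 30°.

Therefore, the measure of angle ∠ACM = 30°.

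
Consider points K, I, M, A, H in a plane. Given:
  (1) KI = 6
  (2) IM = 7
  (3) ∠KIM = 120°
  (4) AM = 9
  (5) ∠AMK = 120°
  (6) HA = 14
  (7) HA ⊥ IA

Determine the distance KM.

Step 1: By the law of cosines on triangle KIM: KM² = 6² + 7² − 2·6·7·cos(120°) = 127, so KM = √127.

Therefore, the length of KM = √127.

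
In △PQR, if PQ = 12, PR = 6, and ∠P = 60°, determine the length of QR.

By the law of cosines: QR^2 = PQ^2 + PR^2 - 2*PQ*PR*cos(P)
QR^2 = 12^2 + 6^2 - 2*12*6*cos(60°)
QR^2 = 144 + 36 - 144*(1/2)
QR^2 = 108
QR = 6*sqrt(3)

6*sqrt(3)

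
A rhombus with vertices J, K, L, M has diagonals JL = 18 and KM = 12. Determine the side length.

In a rhombus, the diagonals bisect each other perpendicularly, creating four congruent right triangles.
Each triangle has legs 9 (half of 18) and 6 (half of 12).
The hypotenuse of each right triangle is a side of the rhombus:
side = sqrt(9^2 + 6^2) = sqrt(117) = 3*sqrt(13)

3*sqrt(13)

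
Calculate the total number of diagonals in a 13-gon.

The number of diagonals in an n-gon is n(n - 3)/2.
For n = 13: 13(13 - 3)/2 = 13 × 10 / 2 = 65.

65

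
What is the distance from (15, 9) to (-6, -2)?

The horizontal distance is |-6 - 15| = 21 and the vertical distance is |-2 - 9| = 11.
By the Pythagorean theorem, d = sqrt(21^2 + 11^2) = sqrt(562).

sqrt(562)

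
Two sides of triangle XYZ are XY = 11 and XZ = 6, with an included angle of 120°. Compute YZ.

When two sides and the included angle are known, the law of cosines gives the third side.
c^2 = a^2 + b^2 - 2ab cos(C) generalizes the Pythagorean theorem to non-right triangles.
Here: YZ^2 = 121 + 36 - 132*(-1/2) = 223
YZ = sqrt(223)

sqrt(223)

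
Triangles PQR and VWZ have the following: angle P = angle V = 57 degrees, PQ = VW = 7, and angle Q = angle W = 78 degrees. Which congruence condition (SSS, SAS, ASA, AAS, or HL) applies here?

The given information provides:
angle P = angle V = 57 degrees, PQ = VW = 7, and angle Q = angle W = 78 degrees
This matches the ASA congruence theorem.
Two pairs of corresponding angles and the included side are equal (Angle-Side-Angle).

ASA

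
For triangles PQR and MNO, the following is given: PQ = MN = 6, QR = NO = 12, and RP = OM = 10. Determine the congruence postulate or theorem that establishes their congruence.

The given information matches SSS: All three pairs of corresponding sides are equal (Side-Side-Side).

SSS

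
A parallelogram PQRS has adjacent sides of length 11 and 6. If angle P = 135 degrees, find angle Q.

Opposite sides of a parallelogram are parallel, so consecutive angles form co-interior angles on a transversal.
Co-interior angles sum to 180°, giving angle Q = 180 - 135 = 45 degrees.

45 degrees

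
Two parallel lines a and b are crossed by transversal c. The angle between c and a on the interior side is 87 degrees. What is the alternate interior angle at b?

Alternate interior angles formed by parallel lines and a transversal are equal.
The given angle is 87 degrees.
The alternate interior angle = 87 degrees.

87 degrees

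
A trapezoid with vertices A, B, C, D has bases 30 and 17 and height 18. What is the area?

Area of a trapezoid = (base1 + base2) * height / 2
Area = (30 + 17) * 18 / 2
Area = 47 * 18 / 2
Area = 846 / 2
Area = 423

423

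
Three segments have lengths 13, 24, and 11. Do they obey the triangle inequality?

No.
The triangle inequality is violated: 13 + 11 = 24 ≤ 24.
These lengths cannot form a triangle.

No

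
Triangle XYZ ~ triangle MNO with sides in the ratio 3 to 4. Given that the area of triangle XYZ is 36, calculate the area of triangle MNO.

Area ratio = (3/4)^2 = 9/16. Area of MNO = 36 * 16/9 = 64.

64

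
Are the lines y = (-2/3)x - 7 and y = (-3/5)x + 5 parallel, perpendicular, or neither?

Slope of line 1: m1 = -2/3
Slope of line 2: m2 = -3/5
For parallel lines we need equal slopes: -2/3 != -3/5.
For perpendicular lines we need m1*m2 = -1: (-2/3)(-3/5) = 2/5 != -1.
Since neither condition holds, the lines are neither parallel nor perpendicular.

Neither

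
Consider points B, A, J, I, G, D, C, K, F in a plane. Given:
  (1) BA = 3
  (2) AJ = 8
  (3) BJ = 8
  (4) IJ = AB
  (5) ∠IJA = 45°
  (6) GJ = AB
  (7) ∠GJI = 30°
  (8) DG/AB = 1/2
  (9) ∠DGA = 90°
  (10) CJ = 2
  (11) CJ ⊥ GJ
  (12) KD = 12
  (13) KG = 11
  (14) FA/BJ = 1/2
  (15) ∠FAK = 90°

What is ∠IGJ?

From the given relations: GJ = AB = 3; IJ = AB = 3.
Step 1: By the law of cosines on triangle GJI: GI² = 3² + 3² − 2·3·3·cos(30°) = 2.41, so GI ≈ 1.55.
Step 2: By the inverse law of cosines on triangle IGJ: cos(∠IGJ) = (1.55² + 3² − 3²) / (2·1.55·3) = 2.41/9.32 = 0.2588, so ∠IGJ = 75°.

Therefore, the measure of angle ∠IGJ = 75°.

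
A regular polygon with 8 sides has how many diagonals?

Total line segments between 8 vertices = C(8,2) = 28.
Subtract the 8 sides: 28 - 8 = 20 diagonals.

20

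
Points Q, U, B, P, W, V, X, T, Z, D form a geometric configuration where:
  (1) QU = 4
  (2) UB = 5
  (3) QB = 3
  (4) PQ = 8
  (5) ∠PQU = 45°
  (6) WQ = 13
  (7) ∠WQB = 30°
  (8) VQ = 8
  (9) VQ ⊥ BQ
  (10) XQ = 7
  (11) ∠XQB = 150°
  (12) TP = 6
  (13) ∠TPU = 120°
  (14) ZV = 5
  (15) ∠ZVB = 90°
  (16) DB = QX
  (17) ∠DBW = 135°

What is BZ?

Step 1: By the law of cosines on triangle BQV: BV² = 3² + 8² − 2·3·8·cos(90°) = 73, so BV = √73.
Step 2: By the law of cosines on triangle BVZ: BZ² = √73² + 5² − 2·√73·5·cos(90°) = 98, so BZ = 7·√2.

Therefore, the length of BZ = 7·√2.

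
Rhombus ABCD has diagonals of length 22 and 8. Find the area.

Area of a rhombus = (d1 * d2) / 2
Area = (22 * 8) / 2
Area = 176 / 2
Area = 88

88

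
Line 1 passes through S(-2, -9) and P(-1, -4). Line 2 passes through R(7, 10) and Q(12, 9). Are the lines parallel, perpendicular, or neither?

Slope of line 1: m1 = (-4 - -9)/(-1 - -2) = 5/1 = 5
Slope of line 2: m2 = (9 - 10)/(12 - 7) = -1/5 = -1/5
m1 * m2 = (5) * (-1/5) = -1 = -1, so the lines are perpendicular.

Perpendicular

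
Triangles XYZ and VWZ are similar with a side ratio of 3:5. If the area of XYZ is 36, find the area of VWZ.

The ratio of areas of similar triangles = (side ratio)^2.
Side ratio = 3:5, so area ratio = 9:25.
Area of VWZ / Area of XYZ = 25/9
Area of VWZ = 36 * 25/9 = 100

100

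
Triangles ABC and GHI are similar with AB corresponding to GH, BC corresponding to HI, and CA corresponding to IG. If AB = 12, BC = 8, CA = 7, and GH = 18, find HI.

Since the triangles are similar, the ratio of corresponding sides is constant.
Scale factor k = GH / AB = 18 / 12 = 3/2
HI = k * BC = 3/2 * 8 = 12

12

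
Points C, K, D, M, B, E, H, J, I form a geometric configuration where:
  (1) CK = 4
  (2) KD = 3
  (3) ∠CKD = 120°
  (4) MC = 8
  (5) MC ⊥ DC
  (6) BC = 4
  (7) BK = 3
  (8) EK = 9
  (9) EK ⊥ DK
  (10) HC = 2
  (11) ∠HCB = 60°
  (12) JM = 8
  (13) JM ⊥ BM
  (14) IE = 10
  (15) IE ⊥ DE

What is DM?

Step 1: By the law of cosines on triangle CKD: CD² = 4² + 3² − 2·4·3·cos(120°) = 37, so CD = √37.
Step 2: By the law of cosines on triangle DCM: DM² = √37² + 8² − 2·√37·8·cos(90°) = 101, so DM = √101.

Therefore, the length of DM = √101.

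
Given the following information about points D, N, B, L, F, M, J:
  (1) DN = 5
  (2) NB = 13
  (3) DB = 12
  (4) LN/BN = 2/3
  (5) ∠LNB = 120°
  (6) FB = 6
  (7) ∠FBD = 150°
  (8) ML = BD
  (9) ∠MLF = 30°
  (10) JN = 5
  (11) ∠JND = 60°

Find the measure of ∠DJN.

Step 1: By the law of cosines on triangle JND: JD² = 5² + 5² − 2·5·5·cos(60°) = 25, so JD = 5.
Step 2: By the inverse law of cosines on triangle DJN: cos(∠DJN) = (5² + 5² − 5²) / (2·5·5) = 25/50 = 0.5, so ∠DJN = 60°.

Therefore, the measure of angle ∠DJN = 60°.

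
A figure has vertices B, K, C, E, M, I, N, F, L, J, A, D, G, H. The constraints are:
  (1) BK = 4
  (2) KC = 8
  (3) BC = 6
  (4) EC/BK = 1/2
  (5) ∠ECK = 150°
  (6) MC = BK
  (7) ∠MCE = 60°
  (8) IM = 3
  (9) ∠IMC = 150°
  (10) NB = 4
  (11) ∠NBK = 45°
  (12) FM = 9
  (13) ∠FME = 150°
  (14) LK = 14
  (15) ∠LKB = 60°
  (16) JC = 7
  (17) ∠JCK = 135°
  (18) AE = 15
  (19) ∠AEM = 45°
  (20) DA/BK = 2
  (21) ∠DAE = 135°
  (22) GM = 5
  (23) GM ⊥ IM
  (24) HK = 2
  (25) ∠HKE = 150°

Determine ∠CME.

From the given relations: MC = BK = 4; EC = 1/2·BK = 1/2·4 = 2.
Step 1: By the law of cosines on triangle MCE: ME² = 4² + 2² − 2·4·2·cos(60°) = 12, so ME = 2·√3.
Step 2: By the inverse law of cosines on triangle CME: cos(∠CME) = (4² + (2·√3)² − 2²) / (2·4·2·√3) = 24/27.71 = 0.866, so ∠CME = 30°.

Therefore, the measure of angle ∠CME = 30°.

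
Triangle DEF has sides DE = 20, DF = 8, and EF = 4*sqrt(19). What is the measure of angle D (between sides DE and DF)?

When all three sides of a triangle are known, the law of cosines can be rearranged to find any angle.
cos(C) = (a² + b² - c²) / (2ab) gives cos(D) = 1/2.
Taking the inverse cosine: D = 60°.

60°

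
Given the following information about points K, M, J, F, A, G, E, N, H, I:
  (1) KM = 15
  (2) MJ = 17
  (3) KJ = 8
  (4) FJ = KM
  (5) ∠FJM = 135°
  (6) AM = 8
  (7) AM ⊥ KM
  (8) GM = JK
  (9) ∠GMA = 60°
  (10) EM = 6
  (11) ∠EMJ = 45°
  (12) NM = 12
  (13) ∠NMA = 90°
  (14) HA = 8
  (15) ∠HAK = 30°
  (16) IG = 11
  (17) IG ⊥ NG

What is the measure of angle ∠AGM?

From the given relations: GM = JK = 8.
Step 1: By the law of cosines on triangle GMA: GA² = 8² + 8² − 2·8·8·cos(60°) = 64, so GA = 8.
Step 2: By the inverse law of cosines on triangle AGM: cos(∠AGM) = (8² + 8² − 8²) / (2·8·8) = 64/128 = 0.5, so ∠AGM = 60°.

Therefore, the measure of angle ∠AGM = 60°.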